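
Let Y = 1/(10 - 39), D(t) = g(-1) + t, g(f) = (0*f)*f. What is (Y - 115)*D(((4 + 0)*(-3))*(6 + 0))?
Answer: 240192/29 ≈ 8282.5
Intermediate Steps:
g(f) = 0 (g(f) = 0*f = 0)
D(t) = t (D(t) = 0 + t = t)
Y = -1/29 (Y = 1/(-29) = -1/29 ≈ -0.034483)
(Y - 115)*D(((4 + 0)*(-3))*(6 + 0)) = (-1/29 - 115)*(((4 + 0)*(-3))*(6 + 0)) = -3336*4*(-3)*6/29 = -(-40032)*6/29 = -3336/29*(-72) = 240192/29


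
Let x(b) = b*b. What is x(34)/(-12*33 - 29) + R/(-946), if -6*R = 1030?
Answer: -180109/70950 ≈ -2.5385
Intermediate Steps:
R = -515/3 (R = -⅙*1030 = -515/3 ≈ -171.67)
x(b) = b²
x(34)/(-12*33 - 29) + R/(-946) = 34²/(-12*33 - 29) - 515/3/(-946) = 1156/(-396 - 29) - 515/3*(-1/946) = 1156/(-425) + 515/2838 = 1156*(-1/425) + 515/2838 = -68/25 + 515/2838 = -180109/70950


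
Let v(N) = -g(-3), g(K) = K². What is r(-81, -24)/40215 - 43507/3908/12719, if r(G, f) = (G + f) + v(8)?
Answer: -353147673/95186706580 ≈ -0.0037101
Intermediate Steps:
v(N) = -9 (v(N) = -1*(-3)² = -1*9 = -9)
r(G, f) = -9 + G + f (r(G, f) = (G + f) - 9 = -9 + G + f)
r(-81, -24)/40215 - 43507/3908/12719 = (-9 - 81 - 24)/40215 - 43507/3908/12719 = -114*1/40215 - 43507*1/3908*(1/12719) = -38/13405 - 43507/3908*1/12719 = -38/13405 - 43507/49705852 = -353147673/95186706580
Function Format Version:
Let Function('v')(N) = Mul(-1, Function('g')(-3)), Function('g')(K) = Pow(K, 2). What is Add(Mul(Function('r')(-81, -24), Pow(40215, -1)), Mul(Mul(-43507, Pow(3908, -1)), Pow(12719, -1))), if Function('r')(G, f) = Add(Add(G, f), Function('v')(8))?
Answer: Rational(-353147673, 95186706580) ≈ -0.0037101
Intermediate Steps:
Function('v')(N) = -9 (Function('v')(N) = Mul(-1, Pow(-3, 2)) = Mul(-1, 9) = -9)
Function('r')(G, f) = Add(-9, G, f) (Function('r')(G, f) = Add(Add(G, f), -9) = Add(-9, G, f))
Add(Mul(Function('r')(-81, -24), Pow(40215, -1)), Mul(Mul(-43507, Pow(3908, -1)), Pow(12719, -1))) = Add(Mul(Add(-9, -81, -24), Pow(40215, -1)), Mul(Mul(-43507, Pow(3908, -1)), Pow(12719, -1))) = Add(Mul(-114, Rational(1, 40215)), Mul(Mul(-43507, Rational(1, 3908)), Rational(1, 12719))) = Add(Rational(-38, 13405), Mul(Rational(-43507, 3908), Rational(1, 12719))) = Add(Rational(-38, 13405), Rational(-43507, 49705852)) = Rational(-353147673, 95186706580)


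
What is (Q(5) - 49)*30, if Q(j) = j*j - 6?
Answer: -900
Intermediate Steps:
Q(j) = -6 + j² (Q(j) = j² - 6 = -6 + j²)
(Q(5) - 49)*30 = ((-6 + 5²) - 49)*30 = ((-6 + 25) - 49)*30 = (19 - 49)*30 = -30*30 = -900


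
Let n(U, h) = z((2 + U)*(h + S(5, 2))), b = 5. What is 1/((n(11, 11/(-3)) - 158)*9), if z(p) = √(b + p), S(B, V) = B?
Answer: -158/224475 - √201/673425 ≈ -0.00072492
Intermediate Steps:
z(p) = √(5 + p)
n(U, h) = √(5 + (2 + U)*(5 + h)) (n(U, h) = √(5 + (2 + U)*(h + 5)) = √(5 + (2 + U)*(5 + h)))
1/((n(11, 11/(-3)) - 158)*9) = 1/((√(15 + 2*(11/(-3)) + 5*11 + 11*(11/(-3))) - 158)*9) = 1/((√(15 + 2*(11*(-⅓)) + 55 + 11*(11*(-⅓))) - 158)*9) = 1/((√(15 + 2*(-11/3) + 55 + 11*(-11/3)) - 158)*9) = 1/((√(15 - 22/3 + 55 - 121/3) - 158)*9) = 1/((√(67/3) - 158)*9) = 1/((√201/3 - 158)*9) = 1/((-158 + √201/3)*9) = 1/(-1422 + 3*√201)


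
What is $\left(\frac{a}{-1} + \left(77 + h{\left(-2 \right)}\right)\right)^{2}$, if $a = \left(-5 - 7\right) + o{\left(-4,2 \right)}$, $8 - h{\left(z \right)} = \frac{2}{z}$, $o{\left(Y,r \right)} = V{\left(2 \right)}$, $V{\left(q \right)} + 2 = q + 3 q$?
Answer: $8464$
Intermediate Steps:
$V{\left(q \right)} = -2 + 4 q$ ($V{\left(q \right)} = -2 + \left(q + 3 q\right) = -2 + 4 q$)
$o{\left(Y,r \right)} = 6$ ($o{\left(Y,r \right)} = -2 + 4 \cdot 2 = -2 + 8 = 6$)
$h{\left(z \right)} = 8 - \frac{2}{z}$
$a = -6$ ($a = \left(-5 - 7\right) + 6 = -12 + 6 = -6$)
$\left(\frac{a}{-1} + \left(77 + h{\left(-2 \right)}\right)\right)^{2} = \left(\frac{1}{-1} \left(-6\right) + \left(77 + \left(8 - \frac{2}{-2}\right)\right)\right)^{2} = \left(\left(-1\right) \left(-6\right) + \left(77 + \left(8 - -1\right)\right)\right)^{2} = \left(6 + \left(77 + \left(8 + 1\right)\right)\right)^{2} = \left(6 + \left(77 + 9\right)\right)^{2} = \left(6 + 86\right)^{2} = 92^{2} = 8464$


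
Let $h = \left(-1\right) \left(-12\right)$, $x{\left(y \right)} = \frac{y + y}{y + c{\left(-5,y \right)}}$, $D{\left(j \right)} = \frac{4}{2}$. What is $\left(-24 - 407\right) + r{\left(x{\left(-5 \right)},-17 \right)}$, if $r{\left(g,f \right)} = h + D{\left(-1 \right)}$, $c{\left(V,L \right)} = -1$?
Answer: $-417$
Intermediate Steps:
$D{\left(j \right)} = 2$ ($D{\left(j \right)} = 4 \cdot \frac{1}{2} = 2$)
$x{\left(y \right)} = \frac{2 y}{-1 + y}$ ($x{\left(y \right)} = \frac{y + y}{y - 1} = \frac{2 y}{-1 + y}$)
$h = 12$
$r{\left(g,f \right)} = 14$ ($r{\left(g,f \right)} = 12 + 2 = 14$)
$\left(-24 - 407\right) + r{\left(x{\left(-5 \right)},-17 \right)} = \left(-24 - 407\right) + 14 = -431 + 14 = -417$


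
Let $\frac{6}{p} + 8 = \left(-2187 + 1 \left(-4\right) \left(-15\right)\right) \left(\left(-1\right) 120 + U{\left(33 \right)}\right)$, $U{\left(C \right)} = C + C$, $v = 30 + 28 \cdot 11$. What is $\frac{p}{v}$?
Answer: $\frac{3}{19409650} \approx 1.5456 \cdot 10^{-7}$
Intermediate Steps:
$v = 338$ ($v = 30 + 308 = 338$)
$U{\left(C \right)} = 2 C$
$p = \frac{3}{57425}$ ($p = \frac{6}{-8 + \left(-2187 + 1 \left(-4\right) \left(-15\right)\right) \left(\left(-1\right) 120 + 2 \cdot 33\right)} = \frac{6}{-8 + \left(-2187 - -60\right) \left(-120 + 66\right)} = \frac{6}{-8 + \left(-2187 + 60\right) \left(-54\right)} = \frac{6}{-8 - -114858} = \frac{6}{-8 + 114858} = \frac{6}{114850} = 6 \cdot \frac{1}{114850} = \frac{3}{57425} \approx 5.2242 \cdot 10^{-5}$)
$\frac{p}{v} = \frac{3}{57425 \cdot 338} = \frac{3}{57425} \cdot \frac{1}{338} = \frac{3}{19409650}$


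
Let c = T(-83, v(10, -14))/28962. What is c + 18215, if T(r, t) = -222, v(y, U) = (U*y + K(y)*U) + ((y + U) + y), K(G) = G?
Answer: 87923768/4827 ≈ 18215.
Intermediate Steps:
v(y, U) = U + 2*y + 2*U*y (v(y, U) = (U*y + y*U) + ((y + U) + y) = (U*y + U*y) + ((U + y) + y) = 2*U*y + (U + 2*y) = U + 2*y + 2*U*y)
c = -37/4827 (c = -222/28962 = -222*1/28962 = -37/4827 ≈ -0.0076652)
c + 18215 = -37/4827 + 18215 = 87923768/4827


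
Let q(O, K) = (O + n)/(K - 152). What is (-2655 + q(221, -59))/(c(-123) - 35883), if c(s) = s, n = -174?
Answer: 16478/223449 ≈ 0.073744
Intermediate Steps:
q(O, K) = (-174 + O)/(-152 + K) (q(O, K) = (O - 174)/(K - 152) = (-174 + O)/(-152 + K))
(-2655 + q(221, -59))/(c(-123) - 35883) = (-2655 + (-174 + 221)/(-152 - 59))/(-123 - 35883) = (-2655 + 47/(-211))/(-36006) = (-2655 - 1/211*47)*(-1/36006) = (-2655 - 47/211)*(-1/36006) = -560252/211*(-1/36006) = 16478/223449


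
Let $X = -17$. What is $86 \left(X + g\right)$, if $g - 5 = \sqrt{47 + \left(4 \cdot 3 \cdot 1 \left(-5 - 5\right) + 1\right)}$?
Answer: $-1032 + 516 i \sqrt{2} \approx -1032.0 + 729.73 i$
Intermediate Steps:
$g = 5 + 6 i \sqrt{2}$ ($g = 5 + \sqrt{47 + \left(4 \cdot 3 \cdot 1 \left(-5 - 5\right) + 1\right)} = 5 + \sqrt{47 + \left(4 \cdot 3 \cdot 1 \left(-10\right) + 1\right)} = 5 + \sqrt{47 + \left(4 \cdot 3 \left(-10\right) + 1\right)} = 5 + \sqrt{47 + \left(4 \left(-30\right) + 1\right)} = 5 + \sqrt{47 + \left(-120 + 1\right)} = 5 + \sqrt{47 - 119} = 5 + \sqrt{-72} = 5 + 6 i \sqrt{2} \approx 5.0 + 8.4853 i$)
$86 \left(X + g\right) = 86 \left(-17 + \left(5 + 6 i \sqrt{2}\right)\right) = 86 \left(-12 + 6 i \sqrt{2}\right) = -1032 + 516 i \sqrt{2}$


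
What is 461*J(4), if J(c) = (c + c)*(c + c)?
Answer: 29504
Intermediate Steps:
J(c) = 4*c**2 (J(c) = (2*c)*(2*c) = 4*c**2)
461*J(4) = 461*(4*4**2) = 461*(4*16) = 461*64 = 29504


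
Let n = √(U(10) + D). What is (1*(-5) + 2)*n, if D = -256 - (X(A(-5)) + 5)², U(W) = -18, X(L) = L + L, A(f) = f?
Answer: -3*I*√299 ≈ -51.875*I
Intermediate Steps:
X(L) = 2*L
D = -281 (D = -256 - (2*(-5) + 5)² = -256 - (-10 + 5)² = -256 - 1*(-5)² = -256 - 1*25 = -256 - 25 = -281)
n = I*√299 (n = √(-18 - 281) = √(-299) = I*√299 ≈ 17.292*I)
(1*(-5) + 2)*n = (1*(-5) + 2)*(I*√299) = (-5 + 2)*(I*√299) = -3*I*√299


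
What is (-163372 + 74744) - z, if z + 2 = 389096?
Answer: -477722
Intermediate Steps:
z = 389094 (z = -2 + 389096 = 389094)
(-163372 + 74744) - z = (-163372 + 74744) - 1*389094 = -88628 - 389094 = -477722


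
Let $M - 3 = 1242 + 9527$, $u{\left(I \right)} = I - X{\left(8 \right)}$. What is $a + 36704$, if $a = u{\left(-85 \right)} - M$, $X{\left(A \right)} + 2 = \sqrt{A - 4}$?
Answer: $25847$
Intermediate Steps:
$X{\left(A \right)} = -2 + \sqrt{-4 + A}$ ($X{\left(A \right)} = -2 + \sqrt{A - 4} = -2 + \sqrt{-4 + A}$)
$u{\left(I \right)} = I$ ($u{\left(I \right)} = I - \left(-2 + \sqrt{-4 + 8}\right) = I - \left(-2 + \sqrt{4}\right) = I - \left(-2 + 2\right) = I - 0 = I + 0 = I$)
$M = 10772$ ($M = 3 + \left(1242 + 9527\right) = 3 + 10769 = 10772$)
$a = -10857$ ($a = -85 - 10772 = -10857$)
$a + 36704 = -10857 + 36704 = 25847$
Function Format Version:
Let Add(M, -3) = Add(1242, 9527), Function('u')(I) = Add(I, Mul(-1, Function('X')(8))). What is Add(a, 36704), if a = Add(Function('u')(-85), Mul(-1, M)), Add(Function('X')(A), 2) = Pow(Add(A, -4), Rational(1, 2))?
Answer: 25847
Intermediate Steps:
Function('X')(A) = Add(-2, Pow(Add(-4, A), Rational(1, 2))) (Function('X')(A) = Add(-2, Pow(Add(A, -4), Rational(1, 2))) = Add(-2, Pow(Add(-4, A), Rational(1, 2))))
Function('u')(I) = I (Function('u')(I) = Add(I, Mul(-1, Add(-2, Pow(Add(-4, 8), Rational(1, 2))))) = Add(I, Mul(-1, Add(-2, Pow(4, Rational(1, 2))))) = Add(I, Mul(-1, Add(-2, 2))) = Add(I, Mul(-1, 0)) = Add(I, 0) = I)
M = 10772 (M = Add(3, Add(1242, 9527)) = Add(3, 10769) = 10772)
a = -10857 (a = Add(-85, Mul(-1, 10772)) = Add(-85, -10772) = -10857)
Add(a, 36704) = Add(-10857, 36704) = 25847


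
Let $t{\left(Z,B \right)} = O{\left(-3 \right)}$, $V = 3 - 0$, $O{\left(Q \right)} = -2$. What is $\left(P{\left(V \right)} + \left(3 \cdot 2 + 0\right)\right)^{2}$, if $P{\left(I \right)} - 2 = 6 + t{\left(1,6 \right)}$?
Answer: $144$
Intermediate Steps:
$V = 3$ ($V = 3 + 0 = 3$)
$t{\left(Z,B \right)} = -2$
$P{\left(I \right)} = 6$ ($P{\left(I \right)} = 2 + \left(6 - 2\right) = 2 + 4 = 6$)
$\left(P{\left(V \right)} + \left(3 \cdot 2 + 0\right)\right)^{2} = \left(6 + \left(3 \cdot 2 + 0\right)\right)^{2} = \left(6 + \left(6 + 0\right)\right)^{2} = \left(6 + 6\right)^{2} = 12^{2} = 144$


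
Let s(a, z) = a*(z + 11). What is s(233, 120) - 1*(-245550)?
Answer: 276073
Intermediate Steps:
s(a, z) = a*(11 + z)
s(233, 120) - 1*(-245550) = 233*(11 + 120) - 1*(-245550) = 233*131 + 245550 = 30523 + 245550 = 276073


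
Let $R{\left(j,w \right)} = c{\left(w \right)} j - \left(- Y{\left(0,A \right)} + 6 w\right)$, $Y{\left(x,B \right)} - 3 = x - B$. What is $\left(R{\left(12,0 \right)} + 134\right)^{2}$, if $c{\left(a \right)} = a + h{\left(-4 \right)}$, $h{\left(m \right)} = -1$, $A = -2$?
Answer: $16129$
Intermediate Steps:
$Y{\left(x,B \right)} = 3 + x - B$ ($Y{\left(x,B \right)} = 3 - \left(B - x\right) = 3 + x - B$)
$c{\left(a \right)} = -1 + a$ ($c{\left(a \right)} = a - 1 = -1 + a$)
$R{\left(j,w \right)} = 5 - 6 w + j \left(-1 + w\right)$ ($R{\left(j,w \right)} = \left(-1 + w\right) j - \left(-5 + 6 w\right) = j \left(-1 + w\right) - \left(-5 + 6 w\right) = 5 - 6 w + j \left(-1 + w\right)$)
$\left(R{\left(12,0 \right)} + 134\right)^{2} = \left(\left(5 - 0 + 12 \left(-1 + 0\right)\right) + 134\right)^{2} = \left(\left(5 + 0 + 12 \left(-1\right)\right) + 134\right)^{2} = \left(\left(5 + 0 - 12\right) + 134\right)^{2} = \left(-7 + 134\right)^{2} = 127^{2} = 16129$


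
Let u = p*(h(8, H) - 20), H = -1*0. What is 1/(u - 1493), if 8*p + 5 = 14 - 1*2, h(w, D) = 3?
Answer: -8/12063 ≈ -0.00066318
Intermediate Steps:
H = 0
p = 7/8 (p = -5/8 + (14 - 1*2)/8 = -5/8 + (14 - 2)/8 = -5/8 + (1/8)*12 = -5/8 + 3/2 = 7/8 ≈ 0.87500)
u = -119/8 (u = 7*(3 - 20)/8 = (7/8)*(-17) = -119/8 ≈ -14.875)
1/(u - 1493) = 1/(-119/8 - 1493) = 1/(-12063/8) = -8/12063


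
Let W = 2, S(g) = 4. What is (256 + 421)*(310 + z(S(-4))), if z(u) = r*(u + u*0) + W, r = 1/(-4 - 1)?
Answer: 1053412/5 ≈ 2.1068e+5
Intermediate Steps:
r = -⅕ (r = 1/(-5) = -⅕ ≈ -0.20000)
z(u) = 2 - u/5 (z(u) = -(u + u*0)/5 + 2 = -(u + 0)/5 + 2 = -u/5 + 2 = 2 - u/5)
(256 + 421)*(310 + z(S(-4))) = (256 + 421)*(310 + (2 - ⅕*4)) = 677*(310 + (2 - ⅘)) = 677*(310 + 6/5) = 677*(1556/5) = 1053412/5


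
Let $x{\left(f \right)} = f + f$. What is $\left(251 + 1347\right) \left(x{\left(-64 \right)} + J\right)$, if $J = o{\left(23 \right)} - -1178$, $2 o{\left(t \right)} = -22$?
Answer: $1660322$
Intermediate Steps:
$o{\left(t \right)} = -11$ ($o{\left(t \right)} = \frac{1}{2} \left(-22\right) = -11$)
$x{\left(f \right)} = 2 f$
$J = 1167$ ($J = -11 - -1178 = -11 + 1178 = 1167$)
$\left(251 + 1347\right) \left(x{\left(-64 \right)} + J\right) = \left(251 + 1347\right) \left(2 \left(-64\right) + 1167\right) = 1598 \left(-128 + 1167\right) = 1598 \cdot 1039 = 1660322$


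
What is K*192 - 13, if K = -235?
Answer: -45133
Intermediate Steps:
K*192 - 13 = -235*192 - 13 = -45120 - 13 = -45133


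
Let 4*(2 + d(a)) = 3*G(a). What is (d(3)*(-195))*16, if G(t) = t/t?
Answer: 3900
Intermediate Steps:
G(t) = 1
d(a) = -5/4 (d(a) = -2 + (3*1)/4 = -2 + (1/4)*3 = -2 + 3/4 = -5/4)
(d(3)*(-195))*16 = -5/4*(-195)*16 = (975/4)*16 = 3900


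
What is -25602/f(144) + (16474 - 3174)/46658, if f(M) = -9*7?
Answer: 199229336/489909 ≈ 406.67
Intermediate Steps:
f(M) = -63
-25602/f(144) + (16474 - 3174)/46658 = -25602/(-63) + (16474 - 3174)/46658 = -25602*(-1/63) + 13300*(1/46658) = 8534/21 + 6650/23329 = 199229336/489909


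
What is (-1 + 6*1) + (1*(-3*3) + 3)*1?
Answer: -1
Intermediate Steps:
(-1 + 6*1) + (1*(-3*3) + 3)*1 = (-1 + 6) + (1*(-9) + 3)*1 = 5 + (-9 + 3)*1 = 5 - 6*1 = 5 - 6 = -1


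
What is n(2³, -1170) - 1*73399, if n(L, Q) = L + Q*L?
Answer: -82751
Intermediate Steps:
n(L, Q) = L + L*Q
n(2³, -1170) - 1*73399 = 2³*(1 - 1170) - 1*73399 = 8*(-1169) - 73399 = -9352 - 73399 = -82751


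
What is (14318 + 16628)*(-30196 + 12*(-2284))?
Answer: -1782613384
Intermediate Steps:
(14318 + 16628)*(-30196 + 12*(-2284)) = 30946*(-30196 - 27408) = 30946*(-57604) = -1782613384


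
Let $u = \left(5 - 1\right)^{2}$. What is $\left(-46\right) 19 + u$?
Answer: $-858$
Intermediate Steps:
$u = 16$ ($u = 4^{2} = 16$)
$\left(-46\right) 19 + u = \left(-46\right) 19 + 16 = -874 + 16 = -858$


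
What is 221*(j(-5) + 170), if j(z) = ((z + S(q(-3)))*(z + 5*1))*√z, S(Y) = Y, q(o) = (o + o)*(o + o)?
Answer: 37570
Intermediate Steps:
q(o) = 4*o² (q(o) = (2*o)*(2*o) = 4*o²)
j(z) = √z*(5 + z)*(36 + z) (j(z) = ((z + 4*(-3)²)*(z + 5*1))*√z = ((z + 4*9)*(z + 5))*√z = ((z + 36)*(5 + z))*√z = ((36 + z)*(5 + z))*√z = ((5 + z)*(36 + z))*√z = √z*(5 + z)*(36 + z))
221*(j(-5) + 170) = 221*(√(-5)*(180 + (-5)² + 41*(-5)) + 170) = 221*((I*√5)*(180 + 25 - 205) + 170) = 221*((I*√5)*0 + 170) = 221*(0 + 170) = 221*170 = 37570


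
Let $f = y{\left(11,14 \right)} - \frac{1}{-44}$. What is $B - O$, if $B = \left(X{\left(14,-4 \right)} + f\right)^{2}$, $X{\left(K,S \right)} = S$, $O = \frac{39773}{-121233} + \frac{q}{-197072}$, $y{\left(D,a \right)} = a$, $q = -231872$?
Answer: $\frac{287951293538221}{2890887202896} \approx 99.607$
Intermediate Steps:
$O = \frac{1267024595}{1493226861}$ ($O = \frac{39773}{-121233} - \frac{231872}{-197072} = 39773 \left(- \frac{1}{121233}\right) - - \frac{14492}{12317} = - \frac{39773}{121233} + \frac{14492}{12317} = \frac{1267024595}{1493226861} \approx 0.84851$)
$f = \frac{617}{44}$ ($f = 14 - \frac{1}{-44} = 14 - - \frac{1}{44} = 14 + \frac{1}{44} = \frac{617}{44} \approx 14.023$)
$B = \frac{194481}{1936}$ ($B = \left(-4 + \frac{617}{44}\right)^{2} = \left(\frac{441}{44}\right)^{2} = \frac{194481}{1936} \approx 100.46$)
$B - O = \frac{194481}{1936} - \frac{1267024595}{1493226861} = \frac{287951293538221}{2890887202896}$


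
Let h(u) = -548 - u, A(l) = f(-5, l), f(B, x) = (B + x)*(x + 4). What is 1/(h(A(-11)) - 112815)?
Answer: -1/113475 ≈ -8.8125e-6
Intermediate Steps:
f(B, x) = (4 + x)*(B + x) (f(B, x) = (B + x)*(4 + x) = (4 + x)*(B + x))
A(l) = -20 + l**2 - l (A(l) = l**2 + 4*(-5) + 4*l - 5*l = l**2 - 20 + 4*l - 5*l = -20 + l**2 - l)
1/(h(A(-11)) - 112815) = 1/((-548 - (-20 + (-11)**2 - 1*(-11))) - 112815) = 1/((-548 - (-20 + 121 + 11)) - 112815) = 1/((-548 - 1*112) - 112815) = 1/((-548 - 112) - 112815) = 1/(-660 - 112815) = 1/(-113475) = -1/113475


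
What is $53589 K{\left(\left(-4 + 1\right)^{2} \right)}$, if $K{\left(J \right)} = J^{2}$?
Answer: $4340709$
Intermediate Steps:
$53589 K{\left(\left(-4 + 1\right)^{2} \right)} = 53589 \left(\left(-4 + 1\right)^{2}\right)^{2} = 53589 \left(\left(-3\right)^{2}\right)^{2} = 53589 \cdot 9^{2} = 53589 \cdot 81 = 4340709$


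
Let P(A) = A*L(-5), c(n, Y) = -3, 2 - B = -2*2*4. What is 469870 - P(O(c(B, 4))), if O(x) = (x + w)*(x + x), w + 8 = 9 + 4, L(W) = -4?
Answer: 469822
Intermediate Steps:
w = 5 (w = -8 + (9 + 4) = -8 + 13 = 5)
B = 18 (B = 2 - (-2*2)*4 = 2 - (-4)*4 = 2 - 1*(-16) = 2 + 16 = 18)
O(x) = 2*x*(5 + x) (O(x) = (x + 5)*(x + x) = (5 + x)*(2*x) = 2*x*(5 + x))
P(A) = -4*A (P(A) = A*(-4) = -4*A)
469870 - P(O(c(B, 4))) = 469870 - (-4)*2*(-3)*(5 - 3) = 469870 - (-4)*2*(-3)*2 = 469870 - (-4)*(-12) = 469870 - 1*48 = 469870 - 48 = 469822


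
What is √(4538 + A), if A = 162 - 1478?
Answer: 3*√358 ≈ 56.763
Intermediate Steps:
A = -1316
√(4538 + A) = √(4538 - 1316) = √3222 = 3*√358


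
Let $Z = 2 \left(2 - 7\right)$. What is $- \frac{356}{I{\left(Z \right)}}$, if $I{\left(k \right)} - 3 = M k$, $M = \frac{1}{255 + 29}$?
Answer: $- \frac{50552}{421} \approx -120.08$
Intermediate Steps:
$Z = -10$ ($Z = 2 \left(-5\right) = -10$)
$M = \frac{1}{284} \approx 0.0035211$
$I{\left(k \right)} = 3 + \frac{k}{284}$
$- \frac{356}{I{\left(Z \right)}} = - \frac{356}{3 + \frac{1}{284} \left(-10\right)} = - \frac{356}{3 - \frac{5}{142}} = - \frac{356}{\frac{421}{142}} = \left(-356\right) \frac{142}{421} = - \frac{50552}{421}$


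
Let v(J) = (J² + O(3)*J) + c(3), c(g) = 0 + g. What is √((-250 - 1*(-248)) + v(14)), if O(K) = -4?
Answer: √141 ≈ 11.874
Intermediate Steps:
c(g) = g
v(J) = 3 + J² - 4*J (v(J) = (J² - 4*J) + 3 = 3 + J² - 4*J)
√((-250 - 1*(-248)) + v(14)) = √((-250 - 1*(-248)) + (3 + 14² - 4*14)) = √((-250 + 248) + (3 + 196 - 56)) = √(-2 + 143) = √141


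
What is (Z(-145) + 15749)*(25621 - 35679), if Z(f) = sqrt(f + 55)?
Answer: -158403442 - 30174*I*sqrt(10) ≈ -1.584e+8 - 95419.0*I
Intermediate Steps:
Z(f) = sqrt(55 + f)
(Z(-145) + 15749)*(25621 - 35679) = (sqrt(55 - 145) + 15749)*(25621 - 35679) = (sqrt(-90) + 15749)*(-10058) = (3*I*sqrt(10) + 15749)*(-10058) = (15749 + 3*I*sqrt(10))*(-10058) = -158403442 - 30174*I*sqrt(10)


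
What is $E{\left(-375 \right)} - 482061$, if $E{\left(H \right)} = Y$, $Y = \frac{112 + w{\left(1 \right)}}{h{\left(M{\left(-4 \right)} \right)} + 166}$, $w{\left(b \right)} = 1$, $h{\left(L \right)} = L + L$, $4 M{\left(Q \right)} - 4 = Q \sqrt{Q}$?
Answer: $- \frac{1701672957}{3530} + \frac{113 i}{7060} \approx -4.8206 \cdot 10^{5} + 0.016006 i$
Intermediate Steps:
$M{\left(Q \right)} = 1 + \frac{Q^{\frac{3}{2}}}{4}$ ($M{\left(Q \right)} = 1 + \frac{Q \sqrt{Q}}{4} = 1 + \frac{Q^{\frac{3}{2}}}{4}$)
$h{\left(L \right)} = 2 L$
$Y = \frac{113 \left(168 + 4 i\right)}{28240}$ ($Y = \frac{112 + 1}{2 \left(1 + \frac{\left(-4\right)^{\frac{3}{2}}}{4}\right) + 166} = \frac{113}{2 \left(1 + \frac{\left(-8\right) i}{4}\right) + 166} = \frac{113}{2 \left(1 - 2 i\right) + 166} = \frac{113}{\left(2 - 4 i\right) + 166} = \frac{113}{168 - 4 i} = 113 \frac{168 + 4 i}{28240} = \frac{113 \left(168 + 4 i\right)}{28240} \approx 0.67224 + 0.016006 i$)
$E{\left(H \right)} = \frac{2373}{3530} + \frac{113 i}{7060}$
$E{\left(-375 \right)} - 482061 = \left(\frac{2373}{3530} + \frac{113 i}{7060}\right) - 482061 = - \frac{1701672957}{3530} + \frac{113 i}{7060}$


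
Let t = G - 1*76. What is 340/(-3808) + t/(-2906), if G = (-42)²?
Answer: -54529/81368 ≈ -0.67015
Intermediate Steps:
G = 1764
t = 1688 (t = 1764 - 1*76 = 1764 - 76 = 1688)
340/(-3808) + t/(-2906) = 340/(-3808) + 1688/(-2906) = 340*(-1/3808) + 1688*(-1/2906) = -5/56 - 844/1453 = -54529/81368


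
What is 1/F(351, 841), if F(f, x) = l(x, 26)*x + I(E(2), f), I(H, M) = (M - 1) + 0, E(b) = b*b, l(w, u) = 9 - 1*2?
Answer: 1/6237 ≈ 0.00016033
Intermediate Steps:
l(w, u) = 7 (l(w, u) = 9 - 2 = 7)
E(b) = b**2
I(H, M) = -1 + M (I(H, M) = (-1 + M) + 0 = -1 + M)
F(f, x) = -1 + f + 7*x (F(f, x) = 7*x + (-1 + f) = -1 + f + 7*x)
1/F(351, 841) = 1/(-1 + 351 + 7*841) = 1/(-1 + 351 + 5887) = 1/6237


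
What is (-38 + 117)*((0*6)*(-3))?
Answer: 0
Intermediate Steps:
(-38 + 117)*((0*6)*(-3)) = 79*(0*(-3)) = 79*0 = 0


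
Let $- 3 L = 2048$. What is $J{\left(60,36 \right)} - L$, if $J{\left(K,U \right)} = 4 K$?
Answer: $\frac{2768}{3} \approx 922.67$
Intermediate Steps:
$L = - \frac{2048}{3}$ ($L = \left(- \frac{1}{3}\right) 2048 = - \frac{2048}{3} \approx -682.67$)
$J{\left(60,36 \right)} - L = 4 \cdot 60 - - \frac{2048}{3} = 240 + \frac{2048}{3} = \frac{2768}{3}$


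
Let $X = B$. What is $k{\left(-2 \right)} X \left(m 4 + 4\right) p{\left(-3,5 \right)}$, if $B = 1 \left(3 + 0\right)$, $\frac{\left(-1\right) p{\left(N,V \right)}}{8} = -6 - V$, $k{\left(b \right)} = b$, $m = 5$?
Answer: $-12672$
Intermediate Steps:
$p{\left(N,V \right)} = 48 + 8 V$ ($p{\left(N,V \right)} = - 8 \left(-6 - V\right) = 48 + 8 V$)
$B = 3$ ($B = 1 \cdot 3 = 3$)
$X = 3$
$k{\left(-2 \right)} X \left(m 4 + 4\right) p{\left(-3,5 \right)} = - 2 \cdot 3 \left(5 \cdot 4 + 4\right) \left(48 + 8 \cdot 5\right) = - 2 \cdot 3 \left(20 + 4\right) \left(48 + 40\right) = - 2 \cdot 3 \cdot 24 \cdot 88 = \left(-2\right) 72 \cdot 88 = \left(-144\right) 88 = -12672$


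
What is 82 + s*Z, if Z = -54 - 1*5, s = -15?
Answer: 967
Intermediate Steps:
Z = -59 (Z = -54 - 5 = -59)
82 + s*Z = 82 - 15*(-59) = 82 + 885 = 967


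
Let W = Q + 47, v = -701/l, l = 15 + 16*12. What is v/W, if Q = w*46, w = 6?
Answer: -701/66861 ≈ -0.010484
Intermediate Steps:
l = 207 (l = 15 + 192 = 207)
v = -701/207 ≈ -3.3865
Q = 276 (Q = 6*46 = 276)
W = 323 (W = 276 + 47 = 323)
v/W = -701/207/323 = -701/207*1/323 = -701/66861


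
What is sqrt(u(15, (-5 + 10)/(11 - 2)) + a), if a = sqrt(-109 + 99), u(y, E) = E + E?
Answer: sqrt(10 + 9*I*sqrt(10))/3 ≈ 1.4938 + 1.0585*I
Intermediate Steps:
u(y, E) = 2*E
a = I*sqrt(10) (a = sqrt(-10) = I*sqrt(10) ≈ 3.1623*I)
sqrt(u(15, (-5 + 10)/(11 - 2)) + a) = sqrt(2*((-5 + 10)/(11 - 2)) + I*sqrt(10)) = sqrt(2*(5/9) + I*sqrt(10)) = sqrt(10/9 + I*sqrt(10))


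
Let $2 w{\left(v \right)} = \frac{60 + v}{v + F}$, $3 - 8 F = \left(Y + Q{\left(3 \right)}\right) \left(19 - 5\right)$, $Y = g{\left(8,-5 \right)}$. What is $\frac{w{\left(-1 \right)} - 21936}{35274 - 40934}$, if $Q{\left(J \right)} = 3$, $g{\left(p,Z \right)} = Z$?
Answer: $\frac{126073}{32545} \approx 3.8738$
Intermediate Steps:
$Y = -5$
$F = \frac{31}{8}$ ($F = \frac{3}{8} - \frac{\left(-5 + 3\right) \left(19 - 5\right)}{8} = \frac{3}{8} - \frac{\left(-2\right) 14}{8} = \frac{3}{8} - - \frac{7}{2} = \frac{3}{8} + \frac{7}{2} = \frac{31}{8} \approx 3.875$)
$w{\left(v \right)} = \frac{60 + v}{2 \left(\frac{31}{8} + v\right)}$ ($w{\left(v \right)} = \frac{\left(60 + v\right) \frac{1}{v + \frac{31}{8}}}{2} = \frac{\left(60 + v\right) \frac{1}{\frac{31}{8} + v}}{2} = \frac{\frac{1}{\frac{31}{8} + v} \left(60 + v\right)}{2} = \frac{60 + v}{2 \left(\frac{31}{8} + v\right)}$)
$\frac{w{\left(-1 \right)} - 21936}{35274 - 40934} = \frac{\frac{4 \left(60 - 1\right)}{31 + 8 \left(-1\right)} - 21936}{35274 - 40934} = \frac{4 \frac{1}{31 - 8} \cdot 59 - 21936}{-5660} = \left(4 \cdot \frac{1}{23} \cdot 59 - 21936\right) \left(- \frac{1}{5660}\right) = \left(\frac{236}{23} - 21936\right) \left(- \frac{1}{5660}\right) = \left(- \frac{504292}{23}\right) \left(- \frac{1}{5660}\right) = \frac{126073}{32545}$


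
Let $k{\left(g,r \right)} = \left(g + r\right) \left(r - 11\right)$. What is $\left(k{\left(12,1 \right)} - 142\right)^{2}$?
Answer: $73984$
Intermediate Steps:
$k{\left(g,r \right)} = \left(-11 + r\right) \left(g + r\right)$ ($k{\left(g,r \right)} = \left(g + r\right) \left(-11 + r\right) = \left(-11 + r\right) \left(g + r\right)$)
$\left(k{\left(12,1 \right)} - 142\right)^{2} = \left(\left(1^{2} - 132 - 11 + 12 \cdot 1\right) - 142\right)^{2} = \left(\left(1 - 132 - 11 + 12\right) - 142\right)^{2} = \left(-130 - 142\right)^{2} = \left(-272\right)^{2} = 73984$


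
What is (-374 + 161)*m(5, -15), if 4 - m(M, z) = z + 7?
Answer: -2556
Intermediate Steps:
m(M, z) = -3 - z (m(M, z) = 4 - (z + 7) = 4 - (7 + z) = 4 + (-7 - z) = -3 - z)
(-374 + 161)*m(5, -15) = (-374 + 161)*(-3 - 1*(-15)) = -213*(-3 + 15) = -213*12 = -2556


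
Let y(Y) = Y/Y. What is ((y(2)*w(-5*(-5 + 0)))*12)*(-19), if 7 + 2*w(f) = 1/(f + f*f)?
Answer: 259293/325 ≈ 797.82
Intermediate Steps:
y(Y) = 1
w(f) = -7/2 + 1/(2*(f + f²)) (w(f) = -7/2 + 1/(2*(f + f*f)) = -7/2 + 1/(2*(f + f²)))
((y(2)*w(-5*(-5 + 0)))*12)*(-19) = ((1*((1 - (-35)*(-5 + 0) - 7*25*(-5 + 0)²)/(2*((-5*(-5 + 0)))*(1 - 5*(-5 + 0)))))*12)*(-19) = ((1*((1 - (-35)*(-5) - 7*(-5*(-5))²)/(2*((-5*(-5)))*(1 - 5*(-5)))))*12)*(-19) = ((1*((½)*(1 - 7*25 - 7*25²)/(25*(1 + 25))))*12)*(-19) = ((1*((½)*(1/25)*(1 - 175 - 7*625)/26))*12)*(-19) = ((1*((½)*(1/25)*(1/26)*(1 - 175 - 4375)))*12)*(-19) = ((1*((½)*(1/25)*(1/26)*(-4549)))*12)*(-19) = ((1*(-4549/1300))*12)*(-19) = -4549/1300*12*(-19) = -13647/325*(-19) = 259293/325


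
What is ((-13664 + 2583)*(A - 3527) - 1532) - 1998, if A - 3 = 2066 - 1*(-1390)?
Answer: 749978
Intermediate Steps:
A = 3459 (A = 3 + (2066 - 1*(-1390)) = 3 + (2066 + 1390) = 3 + 3456 = 3459)
((-13664 + 2583)*(A - 3527) - 1532) - 1998 = ((-13664 + 2583)*(3459 - 3527) - 1532) - 1998 = (-11081*(-68) - 1532) - 1998 = (753508 - 1532) - 1998 = 751976 - 1998 = 749978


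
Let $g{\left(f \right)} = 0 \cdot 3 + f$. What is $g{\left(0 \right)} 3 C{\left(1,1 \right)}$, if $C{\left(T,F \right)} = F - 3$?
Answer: $0$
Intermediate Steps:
$g{\left(f \right)} = f$ ($g{\left(f \right)} = 0 + f = f$)
$C{\left(T,F \right)} = -3 + F$
$g{\left(0 \right)} 3 C{\left(1,1 \right)} = 0 \cdot 3 \left(-3 + 1\right) = 0 \left(-2\right) = 0$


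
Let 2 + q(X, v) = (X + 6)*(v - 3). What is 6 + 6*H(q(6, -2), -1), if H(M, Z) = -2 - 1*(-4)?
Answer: 18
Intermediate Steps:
q(X, v) = -2 + (-3 + v)*(6 + X) (q(X, v) = -2 + (X + 6)*(v - 3) = -2 + (6 + X)*(-3 + v) = -2 + (-3 + v)*(6 + X))
H(M, Z) = 2 (H(M, Z) = -2 + 4 = 2)
6 + 6*H(q(6, -2), -1) = 6 + 6*2 = 6 + 12 = 18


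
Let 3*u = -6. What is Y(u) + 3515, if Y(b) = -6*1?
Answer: 3509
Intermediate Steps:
u = -2 (u = (1/3)*(-6) = -2)
Y(b) = -6
Y(u) + 3515 = -6 + 3515 = 3509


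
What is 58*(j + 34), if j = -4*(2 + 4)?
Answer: 580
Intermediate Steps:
j = -24 (j = -4*6 = -24)
58*(j + 34) = 58*(-24 + 34) = 58*10 = 580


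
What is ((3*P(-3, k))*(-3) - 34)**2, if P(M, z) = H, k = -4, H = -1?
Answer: 625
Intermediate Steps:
P(M, z) = -1
((3*P(-3, k))*(-3) - 34)**2 = ((3*(-1))*(-3) - 34)**2 = (-3*(-3) - 34)**2 = (9 - 34)**2 = (-25)**2 = 625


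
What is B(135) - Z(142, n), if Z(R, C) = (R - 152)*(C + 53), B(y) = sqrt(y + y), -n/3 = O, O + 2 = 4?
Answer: 470 + 3*sqrt(30) ≈ 486.43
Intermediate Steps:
O = 2 (O = -2 + 4 = 2)
n = -6 (n = -3*2 = -6)
B(y) = sqrt(2)*sqrt(y) (B(y) = sqrt(2*y) = sqrt(2)*sqrt(y))
Z(R, C) = (-152 + R)*(53 + C)
B(135) - Z(142, n) = sqrt(2)*sqrt(135) - (-8056 - 152*(-6) + 53*142 - 6*142) = sqrt(2)*(3*sqrt(15)) - (-8056 + 912 + 7526 - 852) = 3*sqrt(30) - 1*(-470) = 3*sqrt(30) + 470 = 470 + 3*sqrt(30)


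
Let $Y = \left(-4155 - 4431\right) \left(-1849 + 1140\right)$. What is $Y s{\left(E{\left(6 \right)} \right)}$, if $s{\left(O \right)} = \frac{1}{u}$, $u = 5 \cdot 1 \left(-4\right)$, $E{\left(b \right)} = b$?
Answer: $- \frac{3043737}{10} \approx -3.0437 \cdot 10^{5}$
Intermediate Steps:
$u = -20$ ($u = 5 \left(-4\right) = -20$)
$Y = 6087474$ ($Y = \left(-8586\right) \left(-709\right) = 6087474$)
$s{\left(O \right)} = - \frac{1}{20}$ ($s{\left(O \right)} = \frac{1}{-20} = - \frac{1}{20}$)
$Y s{\left(E{\left(6 \right)} \right)} = 6087474 \left(- \frac{1}{20}\right) = - \frac{3043737}{10}$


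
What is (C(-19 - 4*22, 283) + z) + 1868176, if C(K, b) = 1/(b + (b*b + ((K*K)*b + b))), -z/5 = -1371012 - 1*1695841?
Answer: 57124524282403/3320722 ≈ 1.7202e+7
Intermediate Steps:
z = 15334265 (z = -5*(-1371012 - 1*1695841) = -5*(-1371012 - 1695841) = -5*(-3066853) = 15334265)
C(K, b) = 1/(b**2 + 2*b + b*K**2) (C(K, b) = 1/(b + (b**2 + (K**2*b + b))) = 1/(b + (b**2 + (b*K**2 + b))) = 1/(b + (b**2 + (b + b*K**2))) = 1/(b + (b + b**2 + b*K**2)) = 1/(b**2 + 2*b + b*K**2))
(C(-19 - 4*22, 283) + z) + 1868176 = (1/(283*(2 + 283 + (-19 - 4*22)**2)) + 15334265) + 1868176 = (1/(283*(2 + 283 + (-19 - 88)**2)) + 15334265) + 1868176 = (1/(283*(2 + 283 + (-107)**2)) + 15334265) + 1868176 = (1/(283*(2 + 283 + 11449)) + 15334265) + 1868176 = ((1/283)/11734 + 15334265) + 1868176 = ((1/283)*(1/11734) + 15334265) + 1868176 = (1/3320722 + 15334265) + 1868176 = 50920831139331/3320722 + 1868176 = 57124524282403/3320722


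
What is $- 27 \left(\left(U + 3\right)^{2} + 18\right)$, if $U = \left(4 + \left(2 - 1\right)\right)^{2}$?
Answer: $-21654$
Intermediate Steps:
$U = 25$ ($U = \left(4 + \left(2 - 1\right)\right)^{2} = \left(4 + 1\right)^{2} = 5^{2} = 25$)
$- 27 \left(\left(U + 3\right)^{2} + 18\right) = - 27 \left(\left(25 + 3\right)^{2} + 18\right) = - 27 \left(28^{2} + 18\right) = - 27 \left(784 + 18\right) = \left(-27\right) 802 = -21654$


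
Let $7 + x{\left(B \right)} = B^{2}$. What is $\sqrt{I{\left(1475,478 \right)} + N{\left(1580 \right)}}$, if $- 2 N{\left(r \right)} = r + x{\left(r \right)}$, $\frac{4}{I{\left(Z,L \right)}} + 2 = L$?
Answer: $\frac{i \sqrt{70747590830}}{238} \approx 1117.6 i$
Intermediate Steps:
$I{\left(Z,L \right)} = \frac{4}{-2 + L}$
$x{\left(B \right)} = -7 + B^{2}$
$N{\left(r \right)} = \frac{7}{2} - \frac{r}{2} - \frac{r^{2}}{2}$ ($N{\left(r \right)} = - \frac{r + \left(-7 + r^{2}\right)}{2} = - \frac{-7 + r + r^{2}}{2} = \frac{7}{2} - \frac{r}{2} - \frac{r^{2}}{2}$)
$\sqrt{I{\left(1475,478 \right)} + N{\left(1580 \right)}} = \sqrt{\frac{4}{-2 + 478} - \left(\frac{1573}{2} + 1248200\right)} = \sqrt{\frac{4}{476} - \frac{2497973}{2}} = \sqrt{4 \cdot \frac{1}{476} - \frac{2497973}{2}} = \sqrt{\frac{1}{119} - \frac{2497973}{2}} = \sqrt{- \frac{297258785}{238}} = \frac{i \sqrt{70747590830}}{238}$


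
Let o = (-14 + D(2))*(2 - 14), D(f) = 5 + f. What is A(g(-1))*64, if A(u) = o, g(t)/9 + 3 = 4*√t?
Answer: 5376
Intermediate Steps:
o = 84 (o = (-14 + (5 + 2))*(2 - 14) = (-14 + 7)*(-12) = -7*(-12) = 84)
g(t) = -27 + 36*√t (g(t) = -27 + 9*(4*√t) = -27 + 36*√t)
A(u) = 84
A(g(-1))*64 = 84*64 = 5376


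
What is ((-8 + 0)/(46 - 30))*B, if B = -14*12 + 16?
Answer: 76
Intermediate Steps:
B = -152 (B = -168 + 16 = -152)
((-8 + 0)/(46 - 30))*B = ((-8 + 0)/(46 - 30))*(-152) = -8/16*(-152) = -8*1/16*(-152) = -½*(-152) = 76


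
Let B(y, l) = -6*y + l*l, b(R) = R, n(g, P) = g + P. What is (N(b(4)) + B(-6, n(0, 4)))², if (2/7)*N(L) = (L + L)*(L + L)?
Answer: 76176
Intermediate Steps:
n(g, P) = P + g
N(L) = 14*L² (N(L) = 7*((L + L)*(L + L))/2 = 7*((2*L)*(2*L))/2 = 7*(4*L²)/2 = 14*L²)
B(y, l) = l² - 6*y (B(y, l) = -6*y + l² = l² - 6*y)
(N(b(4)) + B(-6, n(0, 4)))² = (14*4² + ((4 + 0)² - 6*(-6)))² = (14*16 + (4² + 36))² = (224 + (16 + 36))² = (224 + 52)² = 276² = 76176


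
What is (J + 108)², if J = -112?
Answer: 16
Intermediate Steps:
(J + 108)² = (-112 + 108)² = (-4)² = 16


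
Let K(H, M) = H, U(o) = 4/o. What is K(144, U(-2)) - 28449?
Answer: -28305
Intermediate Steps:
K(144, U(-2)) - 28449 = 144 - 28449 = -28305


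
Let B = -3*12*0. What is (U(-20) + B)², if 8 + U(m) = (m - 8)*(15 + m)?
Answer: 17424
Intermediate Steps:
U(m) = -8 + (-8 + m)*(15 + m) (U(m) = -8 + (m - 8)*(15 + m) = -8 + (-8 + m)*(15 + m))
B = 0 (B = -36*0 = 0)
(U(-20) + B)² = ((-128 + (-20)² + 7*(-20)) + 0)² = ((-128 + 400 - 140) + 0)² = (132 + 0)² = 132² = 17424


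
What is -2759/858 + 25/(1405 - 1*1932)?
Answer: -1475443/452166 ≈ -3.2631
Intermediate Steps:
-2759/858 + 25/(1405 - 1*1932) = -2759*1/858 + 25/(1405 - 1932) = -2759/858 + 25/(-527) = -2759/858 + 25*(-1/527) = -2759/858 - 25/527 = -1475443/452166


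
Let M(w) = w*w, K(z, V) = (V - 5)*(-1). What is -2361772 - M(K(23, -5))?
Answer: -2361872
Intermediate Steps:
K(z, V) = 5 - V (K(z, V) = (-5 + V)*(-1) = 5 - V)
M(w) = w**2
-2361772 - M(K(23, -5)) = -2361772 - (5 - 1*(-5))**2 = -2361772 - (5 + 5)**2 = -2361772 - 1*10**2 = -2361772 - 1*100 = -2361772 - 100 = -2361872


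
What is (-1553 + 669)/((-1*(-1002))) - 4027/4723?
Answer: -4105093/2366223 ≈ -1.7349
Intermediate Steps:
(-1553 + 669)/((-1*(-1002))) - 4027/4723 = -884/1002 - 4027*1/4723 = -884*1/1002 - 4027/4723 = -442/501 - 4027/4723 = -4105093/2366223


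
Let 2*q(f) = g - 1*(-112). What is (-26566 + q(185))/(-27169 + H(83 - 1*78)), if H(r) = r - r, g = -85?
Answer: 53105/54338 ≈ 0.97731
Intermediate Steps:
q(f) = 27/2 (q(f) = (-85 - 1*(-112))/2 = (-85 + 112)/2 = (½)*27 = 27/2)
H(r) = 0
(-26566 + q(185))/(-27169 + H(83 - 1*78)) = (-26566 + 27/2)/(-27169 + 0) = -53105/2/(-27169) = -53105/2*(-1/27169) = 53105/54338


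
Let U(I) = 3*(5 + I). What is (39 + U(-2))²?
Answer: 2304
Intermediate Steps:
U(I) = 15 + 3*I
(39 + U(-2))² = (39 + (15 + 3*(-2)))² = (39 + (15 - 6))² = (39 + 9)² = 48² = 2304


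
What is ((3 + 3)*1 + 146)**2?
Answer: 23104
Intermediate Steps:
((3 + 3)*1 + 146)**2 = (6*1 + 146)**2 = (6 + 146)**2 = 152**2 = 23104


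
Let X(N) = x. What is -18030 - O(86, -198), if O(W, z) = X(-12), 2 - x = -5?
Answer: -18037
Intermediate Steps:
x = 7 (x = 2 - 1*(-5) = 2 + 5 = 7)
X(N) = 7
O(W, z) = 7
-18030 - O(86, -198) = -18030 - 1*7 = -18030 - 7 = -18037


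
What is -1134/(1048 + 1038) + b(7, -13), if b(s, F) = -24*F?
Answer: 46407/149 ≈ 311.46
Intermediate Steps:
-1134/(1048 + 1038) + b(7, -13) = -1134/(1048 + 1038) - 24*(-13) = -1134/2086 + 312 = (1/2086)*(-1134) + 312 = -81/149 + 312 = 46407/149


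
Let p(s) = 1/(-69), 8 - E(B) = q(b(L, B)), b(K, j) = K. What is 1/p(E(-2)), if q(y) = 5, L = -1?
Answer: -69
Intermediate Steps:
E(B) = 3 (E(B) = 8 - 1*5 = 8 - 5 = 3)
p(s) = -1/69
1/p(E(-2)) = 1/(-1/69) = -69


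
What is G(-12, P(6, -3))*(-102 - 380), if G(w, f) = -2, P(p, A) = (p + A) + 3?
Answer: 964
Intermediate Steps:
P(p, A) = 3 + A + p (P(p, A) = (A + p) + 3 = 3 + A + p)
G(-12, P(6, -3))*(-102 - 380) = -2*(-102 - 380) = -2*(-482) = 964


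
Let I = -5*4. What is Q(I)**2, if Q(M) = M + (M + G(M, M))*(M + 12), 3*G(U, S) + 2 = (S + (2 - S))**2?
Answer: 163216/9 ≈ 18135.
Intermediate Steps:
I = -20
G(U, S) = 2/3 (G(U, S) = -2/3 + (S + (2 - S))**2/3 = -2/3 + (1/3)*2**2 = -2/3 + (1/3)*4 = -2/3 + 4/3 = 2/3)
Q(M) = M + (12 + M)*(2/3 + M) (Q(M) = M + (M + 2/3)*(M + 12) = M + (2/3 + M)*(12 + M) = M + (12 + M)*(2/3 + M))
Q(I)**2 = (8 + (-20)**2 + (41/3)*(-20))**2 = (8 + 400 - 820/3)**2 = (404/3)**2 = 163216/9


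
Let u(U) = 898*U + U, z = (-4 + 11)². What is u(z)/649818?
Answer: 44051/649818 ≈ 0.067790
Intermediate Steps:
z = 49 (z = 7² = 49)
u(U) = 899*U
u(z)/649818 = (899*49)/649818 = 44051*(1/649818) = 44051/649818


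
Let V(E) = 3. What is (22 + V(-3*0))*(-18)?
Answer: -450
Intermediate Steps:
(22 + V(-3*0))*(-18) = (22 + 3)*(-18) = 25*(-18) = -450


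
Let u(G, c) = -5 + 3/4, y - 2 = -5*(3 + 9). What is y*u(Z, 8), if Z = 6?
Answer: 493/2 ≈ 246.50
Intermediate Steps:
y = -58 (y = 2 - 5*(3 + 9) = 2 - 5*12 = 2 - 60 = -58)
u(G, c) = -17/4 (u(G, c) = -5 + 3*(¼) = -5 + ¾ = -17/4)
y*u(Z, 8) = -58*(-17/4) = 493/2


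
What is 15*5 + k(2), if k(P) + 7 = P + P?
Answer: 72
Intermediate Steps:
k(P) = -7 + 2*P (k(P) = -7 + (P + P) = -7 + 2*P)
15*5 + k(2) = 15*5 + (-7 + 2*2) = 75 + (-7 + 4) = 75 - 3 = 72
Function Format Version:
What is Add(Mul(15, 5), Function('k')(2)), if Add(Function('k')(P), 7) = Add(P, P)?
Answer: 72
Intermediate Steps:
Function('k')(P) = Add(-7, Mul(2, P)) (Function('k')(P) = Add(-7, Add(P, P)) = Add(-7, Mul(2, P)))
Add(Mul(15, 5), Function('k')(2)) = Add(Mul(15, 5), Add(-7, Mul(2, 2))) = Add(75, Add(-7, 4)) = Add(75, -3) = 72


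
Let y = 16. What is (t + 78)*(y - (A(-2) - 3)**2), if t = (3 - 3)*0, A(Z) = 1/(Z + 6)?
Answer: 5265/8 ≈ 658.13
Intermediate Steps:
A(Z) = 1/(6 + Z)
t = 0 (t = 0*0 = 0)
(t + 78)*(y - (A(-2) - 3)**2) = (0 + 78)*(16 - (1/(6 - 2) - 3)**2) = 78*(16 - (1/4 - 3)**2) = 78*(16 - (-11/4)**2) = 78*(16 - 1*121/16) = 78*(16 - 121/16) = 78*(135/16) = 5265/8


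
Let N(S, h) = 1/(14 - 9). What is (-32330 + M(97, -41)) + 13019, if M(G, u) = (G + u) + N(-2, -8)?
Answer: -96274/5 ≈ -19255.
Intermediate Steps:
N(S, h) = ⅕ (N(S, h) = 1/5 = ⅕)
M(G, u) = ⅕ + G + u (M(G, u) = (G + u) + ⅕ = ⅕ + G + u)
(-32330 + M(97, -41)) + 13019 = (-32330 + (⅕ + 97 - 41)) + 13019 = (-32330 + 281/5) + 13019 = -161369/5 + 13019 = -96274/5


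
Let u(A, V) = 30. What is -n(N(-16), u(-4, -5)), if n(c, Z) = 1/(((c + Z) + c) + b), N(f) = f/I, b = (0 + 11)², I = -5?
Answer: -5/787 ≈ -0.0063532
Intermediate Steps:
b = 121 (b = 11² = 121)
N(f) = -f/5 (N(f) = f/(-5) = f*(-⅕) = -f/5)
n(c, Z) = 1/(121 + Z + 2*c) (n(c, Z) = 1/(((c + Z) + c) + 121) = 1/(((Z + c) + c) + 121) = 1/((Z + 2*c) + 121) = 1/(121 + Z + 2*c))
-n(N(-16), u(-4, -5)) = -1/(121 + 30 + 2*(-⅕*(-16))) = -1/(121 + 30 + 2*(16/5)) = -1/(121 + 30 + 32/5) = -1/787/5 = -1*5/787 = -5/787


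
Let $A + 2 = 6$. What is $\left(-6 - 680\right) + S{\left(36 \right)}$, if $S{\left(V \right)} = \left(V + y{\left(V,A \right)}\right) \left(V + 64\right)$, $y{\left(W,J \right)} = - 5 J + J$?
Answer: $1314$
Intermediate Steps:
$A = 4$ ($A = -2 + 6 = 4$)
$y{\left(W,J \right)} = - 4 J$
$S{\left(V \right)} = \left(-16 + V\right) \left(64 + V\right)$ ($S{\left(V \right)} = \left(V - 16\right) \left(V + 64\right) = \left(V - 16\right) \left(64 + V\right) = \left(-16 + V\right) \left(64 + V\right)$)
$\left(-6 - 680\right) + S{\left(36 \right)} = \left(-6 - 680\right) + \left(-1024 + 36^{2} + 48 \cdot 36\right) = \left(-6 - 680\right) + \left(-1024 + 1296 + 1728\right) = -686 + 2000 = 1314$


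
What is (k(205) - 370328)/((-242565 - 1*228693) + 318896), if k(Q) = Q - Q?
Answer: 26452/10883 ≈ 2.4306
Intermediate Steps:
k(Q) = 0
(k(205) - 370328)/((-242565 - 1*228693) + 318896) = (0 - 370328)/((-242565 - 1*228693) + 318896) = -370328/((-242565 - 228693) + 318896) = -370328/(-471258 + 318896) = -370328/(-152362) = -370328*(-1/152362) = 26452/10883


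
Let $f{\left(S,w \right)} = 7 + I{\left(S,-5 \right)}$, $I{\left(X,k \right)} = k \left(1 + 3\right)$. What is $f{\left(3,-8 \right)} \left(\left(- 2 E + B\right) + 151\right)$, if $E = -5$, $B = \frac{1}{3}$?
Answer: $- \frac{6292}{3} \approx -2097.3$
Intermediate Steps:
$B = \frac{1}{3} \approx 0.33333$
$I{\left(X,k \right)} = 4 k$ ($I{\left(X,k \right)} = k 4 = 4 k$)
$f{\left(S,w \right)} = -13$ ($f{\left(S,w \right)} = 7 + 4 \left(-5\right) = 7 - 20 = -13$)
$f{\left(3,-8 \right)} \left(\left(- 2 E + B\right) + 151\right) = - 13 \left(\left(\left(-2\right) \left(-5\right) + \frac{1}{3}\right) + 151\right) = - 13 \left(\left(10 + \frac{1}{3}\right) + 151\right) = - 13 \left(\frac{31}{3} + 151\right) = \left(-13\right) \frac{484}{3} = - \frac{6292}{3}$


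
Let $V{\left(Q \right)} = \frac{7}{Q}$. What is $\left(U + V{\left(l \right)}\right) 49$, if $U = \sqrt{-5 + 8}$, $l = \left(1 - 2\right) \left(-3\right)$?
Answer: $\frac{343}{3} + 49 \sqrt{3} \approx 199.2$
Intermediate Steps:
$l = 3$ ($l = \left(-1\right) \left(-3\right) = 3$)
$U = \sqrt{3} \approx 1.732$
$\left(U + V{\left(l \right)}\right) 49 = \left(\sqrt{3} + \frac{7}{3}\right) 49 = \left(\frac{7}{3} + \sqrt{3}\right) 49 = \frac{343}{3} + 49 \sqrt{3}$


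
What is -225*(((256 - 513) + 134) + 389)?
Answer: -59850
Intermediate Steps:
-225*(((256 - 513) + 134) + 389) = -225*((-257 + 134) + 389) = -225*(-123 + 389) = -225*266 = -59850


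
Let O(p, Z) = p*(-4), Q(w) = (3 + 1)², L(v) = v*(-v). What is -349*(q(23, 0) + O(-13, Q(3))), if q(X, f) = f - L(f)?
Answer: -18148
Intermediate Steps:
L(v) = -v²
Q(w) = 16 (Q(w) = 4² = 16)
O(p, Z) = -4*p
q(X, f) = f + f² (q(X, f) = f - (-1)*f² = f + f²)
-349*(q(23, 0) + O(-13, Q(3))) = -349*(0*(1 + 0) - 4*(-13)) = -349*(0*1 + 52) = -349*(0 + 52) = -349*52 = -18148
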